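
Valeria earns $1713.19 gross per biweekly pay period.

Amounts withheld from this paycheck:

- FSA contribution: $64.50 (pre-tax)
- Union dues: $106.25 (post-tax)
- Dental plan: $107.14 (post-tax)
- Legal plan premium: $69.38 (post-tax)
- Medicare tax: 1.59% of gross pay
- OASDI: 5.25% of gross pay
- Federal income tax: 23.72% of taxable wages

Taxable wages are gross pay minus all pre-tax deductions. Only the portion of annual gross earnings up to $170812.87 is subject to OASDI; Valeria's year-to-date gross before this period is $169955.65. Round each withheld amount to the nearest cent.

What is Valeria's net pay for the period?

$902.61

FSA contribution: $64.50
Taxable wages = $1713.19 − $64.50 = $1648.69
Federal income tax: $1648.69 × 0.2372 = $391.07
OASDI: only $170812.87 − $169955.65 = $857.22 of this check is subject → $857.22 × 0.0525 = $45.00
Medicare tax: $1713.19 × 0.0159 = $27.24
Dental plan: $107.14
Legal plan premium: $69.38
Union dues: $106.25
Total deductions = $64.50 + $391.07 + $45.00 + $27.24 + $107.14 + $69.38 + $106.25 = $810.58
Net pay = $1713.19 − $810.58 = $902.61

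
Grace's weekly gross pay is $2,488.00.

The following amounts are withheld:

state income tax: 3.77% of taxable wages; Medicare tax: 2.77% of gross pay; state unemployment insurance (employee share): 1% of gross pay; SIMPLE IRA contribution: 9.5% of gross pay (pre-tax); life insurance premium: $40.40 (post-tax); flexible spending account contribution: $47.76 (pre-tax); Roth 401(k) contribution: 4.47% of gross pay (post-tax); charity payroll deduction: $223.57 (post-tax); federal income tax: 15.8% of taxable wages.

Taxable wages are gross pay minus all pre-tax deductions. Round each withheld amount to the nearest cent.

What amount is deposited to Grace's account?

$1,303.60

Flexible spending account contribution: $47.76
SIMPLE IRA contribution: $2,488.00 × 0.095 = $236.36
Pre-tax total = $47.76 + $236.36 = $284.12
Taxable wages = $2,488.00 − $284.12 = $2,203.88
State income tax: $2,203.88 × 0.0377 = $83.09
Federal income tax: $2,203.88 × 0.158 = $348.21
State unemployment insurance (employee share): $2,488.00 × 0.01 = $24.88
Medicare tax: $2,488.00 × 0.0277 = $68.92
Life insurance premium: $40.40
Charity payroll deduction: $223.57
Roth 401(k) contribution: $2,488.00 × 0.0447 = $111.21
Total deductions = $47.76 + $236.36 + $83.09 + $348.21 + $24.88 + $68.92 + $40.40 + $223.57 + $111.21 = $1,184.40
Net pay = $2,488.00 − $1,184.40 = $1,303.60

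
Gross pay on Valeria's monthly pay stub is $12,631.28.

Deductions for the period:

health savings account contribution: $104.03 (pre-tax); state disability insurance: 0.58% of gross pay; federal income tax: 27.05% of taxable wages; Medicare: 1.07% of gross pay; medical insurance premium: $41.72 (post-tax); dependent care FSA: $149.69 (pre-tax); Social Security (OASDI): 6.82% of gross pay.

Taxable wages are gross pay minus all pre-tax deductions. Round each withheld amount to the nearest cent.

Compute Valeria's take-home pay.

$7,917.85

Dependent care FSA: $149.69
Health savings account contribution: $104.03
Pre-tax total = $149.69 + $104.03 = $253.72
Taxable wages = $12,631.28 − $253.72 = $12,377.56
Federal income tax: $12,377.56 × 0.2705 = $3,348.13
Medicare: $12,631.28 × 0.0107 = $135.15
Social Security (OASDI): $12,631.28 × 0.0682 = $861.45
State disability insurance: $12,631.28 × 0.0058 = $73.26
Medical insurance premium: $41.72
Total deductions = $149.69 + $104.03 + $3,348.13 + $135.15 + $861.45 + $73.26 + $41.72 = $4,713.43
Net pay = $12,631.28 − $4,713.43 = $7,917.85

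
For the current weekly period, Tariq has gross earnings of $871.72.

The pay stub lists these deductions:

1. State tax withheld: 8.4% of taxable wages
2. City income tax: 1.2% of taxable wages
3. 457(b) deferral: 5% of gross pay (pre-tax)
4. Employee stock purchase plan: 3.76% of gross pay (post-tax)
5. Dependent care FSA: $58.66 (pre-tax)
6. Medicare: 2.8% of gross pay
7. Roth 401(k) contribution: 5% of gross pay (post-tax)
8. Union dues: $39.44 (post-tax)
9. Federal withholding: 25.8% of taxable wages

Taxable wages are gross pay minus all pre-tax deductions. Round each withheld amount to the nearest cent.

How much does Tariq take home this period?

$356.86

Dependent care FSA: $58.66
457(b) deferral: $871.72 × 0.05 = $43.59
Pre-tax total = $58.66 + $43.59 = $102.25
Taxable wages = $871.72 − $102.25 = $769.47
City income tax: $769.47 × 0.012 = $9.23
Federal withholding: $769.47 × 0.258 = $198.52
State tax withheld: $769.47 × 0.084 = $64.64
Medicare: $871.72 × 0.028 = $24.41
Roth 401(k) contribution: $871.72 × 0.05 = $43.59
Union dues: $39.44
Employee stock purchase plan: $871.72 × 0.0376 = $32.78
Total deductions = $58.66 + $43.59 + $9.23 + $198.52 + $64.64 + $24.41 + $43.59 + $39.44 + $32.78 = $514.86
Net pay = $871.72 − $514.86 = $356.86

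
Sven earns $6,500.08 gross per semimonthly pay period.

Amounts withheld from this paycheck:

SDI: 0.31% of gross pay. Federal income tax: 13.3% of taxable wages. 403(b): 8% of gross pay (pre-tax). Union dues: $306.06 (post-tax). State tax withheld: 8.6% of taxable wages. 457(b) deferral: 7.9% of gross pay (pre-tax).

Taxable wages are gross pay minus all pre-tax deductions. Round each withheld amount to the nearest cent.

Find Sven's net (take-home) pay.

403(b): $6,500.08 × 0.08 = $520.01
457(b) deferral: $6,500.08 × 0.079 = $513.51
Pre-tax total = $520.01 + $513.51 = $1,033.52
Taxable wages = $6,500.08 − $1,033.52 = $5,466.56
Federal income tax: $5,466.56 × 0.133 = $727.05
State tax withheld: $5,466.56 × 0.086 = $470.12
SDI: $6,500.08 × 0.0031 = $20.15
Union dues: $306.06
Total deductions = $520.01 + $513.51 + $727.05 + $470.12 + $20.15 + $306.06 = $2,556.90
Net pay = $6,500.08 − $2,556.90 = $3,943.18

$3,943.18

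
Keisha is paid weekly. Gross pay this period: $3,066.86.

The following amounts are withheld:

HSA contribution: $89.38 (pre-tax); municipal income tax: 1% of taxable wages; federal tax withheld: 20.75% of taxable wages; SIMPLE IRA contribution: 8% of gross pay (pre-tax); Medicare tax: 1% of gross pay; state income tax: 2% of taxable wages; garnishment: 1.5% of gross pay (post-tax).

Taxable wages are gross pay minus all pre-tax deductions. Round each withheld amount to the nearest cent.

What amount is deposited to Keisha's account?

$2,006.58

HSA contribution: $89.38
SIMPLE IRA contribution: $3,066.86 × 0.08 = $245.35
Pre-tax total = $89.38 + $245.35 = $334.73
Taxable wages = $3,066.86 − $334.73 = $2,732.13
State income tax: $2,732.13 × 0.02 = $54.64
Federal tax withheld: $2,732.13 × 0.2075 = $566.92
Municipal income tax: $2,732.13 × 0.01 = $27.32
Medicare tax: $3,066.86 × 0.01 = $30.67
Garnishment: $3,066.86 × 0.015 = $46.00
Total deductions = $89.38 + $245.35 + $54.64 + $566.92 + $27.32 + $30.67 + $46.00 = $1,060.28
Net pay = $3,066.86 − $1,060.28 = $2,006.58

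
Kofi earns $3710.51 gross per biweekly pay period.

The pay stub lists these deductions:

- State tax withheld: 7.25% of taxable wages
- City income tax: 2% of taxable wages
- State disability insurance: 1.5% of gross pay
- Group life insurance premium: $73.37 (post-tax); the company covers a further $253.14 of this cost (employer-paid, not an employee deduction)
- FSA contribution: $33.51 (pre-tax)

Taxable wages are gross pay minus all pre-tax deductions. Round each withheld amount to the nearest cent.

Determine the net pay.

$3207.85

FSA contribution: $33.51
Taxable wages = $3710.51 − $33.51 = $3677.00
State tax withheld: $3677.00 × 0.0725 = $266.58
City income tax: $3677.00 × 0.02 = $73.54
State disability insurance: $3710.51 × 0.015 = $55.66
Group life insurance premium: $73.37
(Employer's $253.14 toward group life insurance premium is not withheld from the employee.)
Total deductions = $33.51 + $266.58 + $73.54 + $55.66 + $73.37 = $502.66
Net pay = $3710.51 − $502.66 = $3207.85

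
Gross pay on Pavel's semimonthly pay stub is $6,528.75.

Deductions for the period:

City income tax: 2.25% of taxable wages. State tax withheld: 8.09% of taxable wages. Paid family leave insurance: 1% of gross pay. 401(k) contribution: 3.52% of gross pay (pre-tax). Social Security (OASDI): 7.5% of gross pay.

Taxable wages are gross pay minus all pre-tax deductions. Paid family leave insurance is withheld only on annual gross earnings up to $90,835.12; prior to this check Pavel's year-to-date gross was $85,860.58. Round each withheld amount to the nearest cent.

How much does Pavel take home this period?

$5,108.22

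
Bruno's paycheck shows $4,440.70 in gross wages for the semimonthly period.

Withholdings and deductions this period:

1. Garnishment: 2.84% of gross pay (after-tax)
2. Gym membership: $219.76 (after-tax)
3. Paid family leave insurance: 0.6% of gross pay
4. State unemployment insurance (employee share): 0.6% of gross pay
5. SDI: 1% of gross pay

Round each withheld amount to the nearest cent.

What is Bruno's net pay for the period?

SDI: $4,440.70 × 0.01 = $44.41
Paid family leave insurance: $4,440.70 × 0.006 = $26.64
State unemployment insurance (employee share): $4,440.70 × 0.006 = $26.64
Gym membership: $219.76
Garnishment: $4,440.70 × 0.0284 = $126.12
Total deductions = $44.41 + $26.64 + $26.64 + $219.76 + $126.12 = $443.57
Net pay = $4,440.70 − $443.57 = $3,997.13

$3,997.13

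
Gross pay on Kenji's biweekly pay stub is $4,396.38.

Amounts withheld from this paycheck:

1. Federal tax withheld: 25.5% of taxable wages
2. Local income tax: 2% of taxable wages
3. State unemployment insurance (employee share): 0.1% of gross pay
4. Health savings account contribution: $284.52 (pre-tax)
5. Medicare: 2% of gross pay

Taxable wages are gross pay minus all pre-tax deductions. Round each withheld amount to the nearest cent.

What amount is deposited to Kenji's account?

Health savings account contribution: $284.52
Taxable wages = $4,396.38 − $284.52 = $4,111.86
Federal tax withheld: $4,111.86 × 0.255 = $1,048.52
Local income tax: $4,111.86 × 0.02 = $82.24
State unemployment insurance (employee share): $4,396.38 × 0.001 = $4.40
Medicare: $4,396.38 × 0.02 = $87.93
Total deductions = $284.52 + $1,048.52 + $82.24 + $4.40 + $87.93 = $1,507.61
Net pay = $4,396.38 − $1,507.61 = $2,888.77

$2,888.77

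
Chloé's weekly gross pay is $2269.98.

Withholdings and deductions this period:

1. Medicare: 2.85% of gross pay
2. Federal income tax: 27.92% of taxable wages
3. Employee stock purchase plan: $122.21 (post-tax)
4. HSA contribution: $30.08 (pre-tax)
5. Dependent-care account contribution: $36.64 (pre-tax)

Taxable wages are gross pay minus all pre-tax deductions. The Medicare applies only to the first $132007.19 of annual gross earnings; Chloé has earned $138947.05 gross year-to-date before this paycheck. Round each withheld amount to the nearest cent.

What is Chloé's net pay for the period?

Dependent-care account contribution: $36.64
HSA contribution: $30.08
Pre-tax total = $36.64 + $30.08 = $66.72
Taxable wages = $2269.98 − $66.72 = $2203.26
Federal income tax: $2203.26 × 0.2792 = $615.15
Medicare: annual cap $132007.19 already reached (YTD $138947.05), so $0.00
Employee stock purchase plan: $122.21
Total deductions = $36.64 + $30.08 + $615.15 + $0.00 + $122.21 = $804.08
Net pay = $2269.98 − $804.08 = $1465.90

$1465.90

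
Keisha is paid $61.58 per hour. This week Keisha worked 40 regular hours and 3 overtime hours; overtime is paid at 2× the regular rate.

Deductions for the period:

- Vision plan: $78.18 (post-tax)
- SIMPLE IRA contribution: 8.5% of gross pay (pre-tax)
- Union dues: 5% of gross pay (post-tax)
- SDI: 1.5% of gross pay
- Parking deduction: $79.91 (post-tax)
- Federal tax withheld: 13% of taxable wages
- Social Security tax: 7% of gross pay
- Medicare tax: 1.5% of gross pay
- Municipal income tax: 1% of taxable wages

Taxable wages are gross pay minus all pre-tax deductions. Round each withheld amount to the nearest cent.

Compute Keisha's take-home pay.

Regular pay: 40 × $61.58 = $2,463.20
Overtime pay: 3 × $61.58 × 2 = $369.48
Gross pay = $2,463.20 + $369.48 = $2,832.68
SIMPLE IRA contribution: $2,832.68 × 0.085 = $240.78
Taxable wages = $2,832.68 − $240.78 = $2,591.90
Federal tax withheld: $2,591.90 × 0.13 = $336.95
Municipal income tax: $2,591.90 × 0.01 = $25.92
SDI: $2,832.68 × 0.015 = $42.49
Social Security tax: $2,832.68 × 0.07 = $198.29
Medicare tax: $2,832.68 × 0.015 = $42.49
Vision plan: $78.18
Parking deduction: $79.91
Union dues: $2,832.68 × 0.05 = $141.63
Total deductions = $240.78 + $336.95 + $25.92 + $42.49 + $198.29 + $42.49 + $78.18 + $79.91 + $141.63 = $1,186.64
Net pay = $2,832.68 − $1,186.64 = $1,646.04

$1,646.04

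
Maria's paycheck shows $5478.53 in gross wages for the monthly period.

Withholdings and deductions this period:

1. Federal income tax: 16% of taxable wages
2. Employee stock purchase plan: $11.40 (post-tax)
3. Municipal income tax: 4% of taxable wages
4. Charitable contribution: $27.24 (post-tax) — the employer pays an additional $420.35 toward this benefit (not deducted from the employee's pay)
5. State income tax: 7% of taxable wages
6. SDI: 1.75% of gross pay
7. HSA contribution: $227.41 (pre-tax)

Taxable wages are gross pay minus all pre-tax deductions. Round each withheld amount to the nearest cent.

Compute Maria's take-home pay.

HSA contribution: $227.41
Taxable wages = $5478.53 − $227.41 = $5251.12
State income tax: $5251.12 × 0.07 = $367.58
Federal income tax: $5251.12 × 0.16 = $840.18
Municipal income tax: $5251.12 × 0.04 = $210.04
SDI: $5478.53 × 0.0175 = $95.87
Employee stock purchase plan: $11.40
Charitable contribution: $27.24
(Employer's $420.35 toward charitable contribution is not withheld from the employee.)
Total deductions = $227.41 + $367.58 + $840.18 + $210.04 + $95.87 + $11.40 + $27.24 = $1779.72
Net pay = $5478.53 − $1779.72 = $3698.81

$3698.81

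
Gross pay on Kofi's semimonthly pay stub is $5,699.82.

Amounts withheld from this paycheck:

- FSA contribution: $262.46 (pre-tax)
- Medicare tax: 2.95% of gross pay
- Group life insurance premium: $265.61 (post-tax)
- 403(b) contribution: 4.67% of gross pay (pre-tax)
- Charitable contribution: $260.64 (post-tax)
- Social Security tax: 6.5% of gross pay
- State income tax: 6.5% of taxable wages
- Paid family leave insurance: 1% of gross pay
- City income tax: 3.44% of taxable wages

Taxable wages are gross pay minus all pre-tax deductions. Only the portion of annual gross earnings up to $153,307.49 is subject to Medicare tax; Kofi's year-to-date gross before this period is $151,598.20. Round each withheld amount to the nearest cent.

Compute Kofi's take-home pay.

403(b) contribution: $5,699.82 × 0.0467 = $266.18
FSA contribution: $262.46
Pre-tax total = $266.18 + $262.46 = $528.64
Taxable wages = $5,699.82 − $528.64 = $5,171.18
City income tax: $5,171.18 × 0.0344 = $177.89
State income tax: $5,171.18 × 0.065 = $336.13
Social Security tax: $5,699.82 × 0.065 = $370.49
Paid family leave insurance: $5,699.82 × 0.01 = $57.00
Medicare tax: only $153,307.49 − $151,598.20 = $1,709.29 of this check is subject → $1,709.29 × 0.0295 = $50.42
Group life insurance premium: $265.61
Charitable contribution: $260.64
Total deductions = $266.18 + $262.46 + $177.89 + $336.13 + $370.49 + $57.00 + $50.42 + $265.61 + $260.64 = $2,046.82
Net pay = $5,699.82 − $2,046.82 = $3,653.00

$3,653.00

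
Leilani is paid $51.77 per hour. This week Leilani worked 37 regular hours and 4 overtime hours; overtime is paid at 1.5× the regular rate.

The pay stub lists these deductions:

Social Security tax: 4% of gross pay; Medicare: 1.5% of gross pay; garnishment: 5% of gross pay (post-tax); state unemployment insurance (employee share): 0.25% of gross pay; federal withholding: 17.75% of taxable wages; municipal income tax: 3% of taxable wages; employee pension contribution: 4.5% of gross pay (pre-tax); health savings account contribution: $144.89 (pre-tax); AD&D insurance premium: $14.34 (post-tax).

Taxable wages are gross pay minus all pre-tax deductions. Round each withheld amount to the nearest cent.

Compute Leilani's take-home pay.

$1316.33

Regular pay: 37 × $51.77 = $1915.49
Overtime pay: 4 × $51.77 × 1.5 = $310.62
Gross pay = $1915.49 + $310.62 = $2226.11
Employee pension contribution: $2226.11 × 0.045 = $100.17
Health savings account contribution: $144.89
Pre-tax total = $100.17 + $144.89 = $245.06
Taxable wages = $2226.11 − $245.06 = $1981.05
Municipal income tax: $1981.05 × 0.03 = $59.43
Federal withholding: $1981.05 × 0.1775 = $351.64
State unemployment insurance (employee share): $2226.11 × 0.0025 = $5.57
Medicare: $2226.11 × 0.015 = $33.39
Social Security tax: $2226.11 × 0.04 = $89.04
AD&D insurance premium: $14.34
Garnishment: $2226.11 × 0.05 = $111.31
Total deductions = $100.17 + $144.89 + $59.43 + $351.64 + $5.57 + $33.39 + $89.04 + $14.34 + $111.31 = $909.78
Net pay = $2226.11 − $909.78 = $1316.33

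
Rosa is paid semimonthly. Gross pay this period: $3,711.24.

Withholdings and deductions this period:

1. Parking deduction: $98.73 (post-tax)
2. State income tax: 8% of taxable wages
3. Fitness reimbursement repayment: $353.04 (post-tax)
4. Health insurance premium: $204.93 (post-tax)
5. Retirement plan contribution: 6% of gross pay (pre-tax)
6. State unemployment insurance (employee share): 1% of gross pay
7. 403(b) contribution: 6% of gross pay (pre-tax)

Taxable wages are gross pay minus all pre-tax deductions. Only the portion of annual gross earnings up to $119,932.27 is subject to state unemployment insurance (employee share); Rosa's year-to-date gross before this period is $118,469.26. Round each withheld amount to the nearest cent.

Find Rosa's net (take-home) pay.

$2,333.30

403(b) contribution: $3,711.24 × 0.06 = $222.67
Retirement plan contribution: $3,711.24 × 0.06 = $222.67
Pre-tax total = $222.67 + $222.67 = $445.34
Taxable wages = $3,711.24 − $445.34 = $3,265.90
State income tax: $3,265.90 × 0.08 = $261.27
State unemployment insurance (employee share): only $119,932.27 − $118,469.26 = $1,463.01 of this check is subject → $1,463.01 × 0.01 = $14.63
Fitness reimbursement repayment: $353.04
Parking deduction: $98.73
Health insurance premium: $204.93
Total deductions = $222.67 + $222.67 + $261.27 + $14.63 + $353.04 + $98.73 + $204.93 = $1,377.94
Net pay = $3,711.24 − $1,377.94 = $2,333.30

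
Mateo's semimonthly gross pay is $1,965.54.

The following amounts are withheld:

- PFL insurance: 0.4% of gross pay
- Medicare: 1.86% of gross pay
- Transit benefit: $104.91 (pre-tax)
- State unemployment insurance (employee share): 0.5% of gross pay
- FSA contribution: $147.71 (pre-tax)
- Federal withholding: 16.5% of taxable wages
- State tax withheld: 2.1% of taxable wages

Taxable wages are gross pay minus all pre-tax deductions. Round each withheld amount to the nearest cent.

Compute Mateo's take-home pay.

$1,340.07

Transit benefit: $104.91
FSA contribution: $147.71
Pre-tax total = $104.91 + $147.71 = $252.62
Taxable wages = $1,965.54 − $252.62 = $1,712.92
State tax withheld: $1,712.92 × 0.021 = $35.97
Federal withholding: $1,712.92 × 0.165 = $282.63
Medicare: $1,965.54 × 0.0186 = $36.56
PFL insurance: $1,965.54 × 0.004 = $7.86
State unemployment insurance (employee share): $1,965.54 × 0.005 = $9.83
Total deductions = $104.91 + $147.71 + $35.97 + $282.63 + $36.56 + $7.86 + $9.83 = $625.47
Net pay = $1,965.54 − $625.47 = $1,340.07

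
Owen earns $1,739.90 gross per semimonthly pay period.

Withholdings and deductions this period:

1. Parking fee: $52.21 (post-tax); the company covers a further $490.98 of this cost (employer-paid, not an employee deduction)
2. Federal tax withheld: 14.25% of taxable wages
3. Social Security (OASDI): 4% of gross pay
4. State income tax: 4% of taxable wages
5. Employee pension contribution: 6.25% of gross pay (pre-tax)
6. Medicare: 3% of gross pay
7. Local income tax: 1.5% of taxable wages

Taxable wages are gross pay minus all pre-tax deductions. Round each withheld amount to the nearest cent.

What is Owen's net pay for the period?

Employee pension contribution: $1,739.90 × 0.0625 = $108.74
Taxable wages = $1,739.90 − $108.74 = $1,631.16
Local income tax: $1,631.16 × 0.015 = $24.47
Federal tax withheld: $1,631.16 × 0.1425 = $232.44
State income tax: $1,631.16 × 0.04 = $65.25
Medicare: $1,739.90 × 0.03 = $52.20
Social Security (OASDI): $1,739.90 × 0.04 = $69.60
Parking fee: $52.21
(Employer's $490.98 toward parking fee is not withheld from the employee.)
Total deductions = $108.74 + $24.47 + $232.44 + $65.25 + $52.20 + $69.60 + $52.21 = $604.91
Net pay = $1,739.90 − $604.91 = $1,134.99

$1,134.99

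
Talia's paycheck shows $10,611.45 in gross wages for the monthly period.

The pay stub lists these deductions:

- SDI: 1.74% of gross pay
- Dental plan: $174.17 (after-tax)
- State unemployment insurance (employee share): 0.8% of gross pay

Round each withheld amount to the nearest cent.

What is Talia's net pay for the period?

$10,167.75

SDI: $10,611.45 × 0.0174 = $184.64
State unemployment insurance (employee share): $10,611.45 × 0.008 = $84.89
Dental plan: $174.17
Total deductions = $184.64 + $84.89 + $174.17 = $443.70
Net pay = $10,611.45 − $443.70 = $10,167.75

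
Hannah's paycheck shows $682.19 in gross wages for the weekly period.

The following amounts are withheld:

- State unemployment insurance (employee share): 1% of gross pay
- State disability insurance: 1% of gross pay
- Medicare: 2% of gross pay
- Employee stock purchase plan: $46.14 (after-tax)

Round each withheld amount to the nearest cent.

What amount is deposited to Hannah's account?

$608.77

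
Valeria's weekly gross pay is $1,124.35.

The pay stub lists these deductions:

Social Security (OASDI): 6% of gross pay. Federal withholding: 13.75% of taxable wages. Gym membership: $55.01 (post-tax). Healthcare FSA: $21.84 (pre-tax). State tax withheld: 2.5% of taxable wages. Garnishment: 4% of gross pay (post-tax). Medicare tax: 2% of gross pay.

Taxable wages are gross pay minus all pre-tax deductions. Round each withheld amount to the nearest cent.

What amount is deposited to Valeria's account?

$733.42

Healthcare FSA: $21.84
Taxable wages = $1,124.35 − $21.84 = $1,102.51
State tax withheld: $1,102.51 × 0.025 = $27.56
Federal withholding: $1,102.51 × 0.1375 = $151.60
Social Security (OASDI): $1,124.35 × 0.06 = $67.46
Medicare tax: $1,124.35 × 0.02 = $22.49
Garnishment: $1,124.35 × 0.04 = $44.97
Gym membership: $55.01
Total deductions = $21.84 + $27.56 + $151.60 + $67.46 + $22.49 + $44.97 + $55.01 = $390.93
Net pay = $1,124.35 − $390.93 = $733.42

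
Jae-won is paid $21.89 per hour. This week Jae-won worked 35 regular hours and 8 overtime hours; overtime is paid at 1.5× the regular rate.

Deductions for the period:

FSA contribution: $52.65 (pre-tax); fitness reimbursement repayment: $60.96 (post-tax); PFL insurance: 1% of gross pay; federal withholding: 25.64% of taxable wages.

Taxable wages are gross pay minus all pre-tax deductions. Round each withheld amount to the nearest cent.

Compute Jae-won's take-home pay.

$654.64

Regular pay: 35 × $21.89 = $766.15
Overtime pay: 8 × $21.89 × 1.5 = $262.68
Gross pay = $766.15 + $262.68 = $1,028.83
FSA contribution: $52.65
Taxable wages = $1,028.83 − $52.65 = $976.18
Federal withholding: $976.18 × 0.2564 = $250.29
PFL insurance: $1,028.83 × 0.01 = $10.29
Fitness reimbursement repayment: $60.96
Total deductions = $52.65 + $250.29 + $10.29 + $60.96 = $374.19
Net pay = $1,028.83 − $374.19 = $654.64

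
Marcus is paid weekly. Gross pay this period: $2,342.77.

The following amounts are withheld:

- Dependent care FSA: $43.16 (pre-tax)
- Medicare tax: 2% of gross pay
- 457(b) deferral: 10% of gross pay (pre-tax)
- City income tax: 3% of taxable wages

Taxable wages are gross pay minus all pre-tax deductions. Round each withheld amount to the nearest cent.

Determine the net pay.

457(b) deferral: $2,342.77 × 0.1 = $234.28
Dependent care FSA: $43.16
Pre-tax total = $234.28 + $43.16 = $277.44
Taxable wages = $2,342.77 − $277.44 = $2,065.33
City income tax: $2,065.33 × 0.03 = $61.96
Medicare tax: $2,342.77 × 0.02 = $46.86
Total deductions = $234.28 + $43.16 + $61.96 + $46.86 = $386.26
Net pay = $2,342.77 − $386.26 = $1,956.51

$1,956.51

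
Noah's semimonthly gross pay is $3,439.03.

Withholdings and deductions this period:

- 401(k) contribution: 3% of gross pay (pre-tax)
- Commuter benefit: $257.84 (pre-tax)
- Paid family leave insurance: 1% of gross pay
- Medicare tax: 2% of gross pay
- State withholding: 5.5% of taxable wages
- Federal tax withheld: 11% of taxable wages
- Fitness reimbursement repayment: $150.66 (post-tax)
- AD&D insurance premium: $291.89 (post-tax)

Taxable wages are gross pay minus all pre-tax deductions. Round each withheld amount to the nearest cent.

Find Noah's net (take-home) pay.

401(k) contribution: $3,439.03 × 0.03 = $103.17
Commuter benefit: $257.84
Pre-tax total = $103.17 + $257.84 = $361.01
Taxable wages = $3,439.03 − $361.01 = $3,078.02
Federal tax withheld: $3,078.02 × 0.11 = $338.58
State withholding: $3,078.02 × 0.055 = $169.29
Medicare tax: $3,439.03 × 0.02 = $68.78
Paid family leave insurance: $3,439.03 × 0.01 = $34.39
AD&D insurance premium: $291.89
Fitness reimbursement repayment: $150.66
Total deductions = $103.17 + $257.84 + $338.58 + $169.29 + $68.78 + $34.39 + $291.89 + $150.66 = $1,414.60
Net pay = $3,439.03 − $1,414.60 = $2,024.43

$2,024.43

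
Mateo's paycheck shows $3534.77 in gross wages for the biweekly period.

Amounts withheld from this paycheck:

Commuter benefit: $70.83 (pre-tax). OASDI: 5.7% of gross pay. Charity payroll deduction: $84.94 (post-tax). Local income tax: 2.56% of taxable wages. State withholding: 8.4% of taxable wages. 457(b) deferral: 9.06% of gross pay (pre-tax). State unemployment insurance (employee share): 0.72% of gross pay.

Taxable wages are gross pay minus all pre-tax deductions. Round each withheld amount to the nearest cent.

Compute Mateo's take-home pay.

$2487.27

Commuter benefit: $70.83
457(b) deferral: $3534.77 × 0.0906 = $320.25
Pre-tax total = $70.83 + $320.25 = $391.08
Taxable wages = $3534.77 − $391.08 = $3143.69
Local income tax: $3143.69 × 0.0256 = $80.48
State withholding: $3143.69 × 0.084 = $264.07
State unemployment insurance (employee share): $3534.77 × 0.0072 = $25.45
OASDI: $3534.77 × 0.057 = $201.48
Charity payroll deduction: $84.94
Total deductions = $70.83 + $320.25 + $80.48 + $264.07 + $25.45 + $201.48 + $84.94 = $1047.50
Net pay = $3534.77 − $1047.50 = $2487.27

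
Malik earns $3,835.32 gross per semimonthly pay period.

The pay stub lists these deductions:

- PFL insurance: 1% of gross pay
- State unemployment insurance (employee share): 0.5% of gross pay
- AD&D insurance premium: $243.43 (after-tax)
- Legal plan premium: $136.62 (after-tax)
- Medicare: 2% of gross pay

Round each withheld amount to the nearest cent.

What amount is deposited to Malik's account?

State unemployment insurance (employee share): $3,835.32 × 0.005 = $19.18
Medicare: $3,835.32 × 0.02 = $76.71
PFL insurance: $3,835.32 × 0.01 = $38.35
Legal plan premium: $136.62
AD&D insurance premium: $243.43
Total deductions = $19.18 + $76.71 + $38.35 + $136.62 + $243.43 = $514.29
Net pay = $3,835.32 − $514.29 = $3,321.03

$3,321.03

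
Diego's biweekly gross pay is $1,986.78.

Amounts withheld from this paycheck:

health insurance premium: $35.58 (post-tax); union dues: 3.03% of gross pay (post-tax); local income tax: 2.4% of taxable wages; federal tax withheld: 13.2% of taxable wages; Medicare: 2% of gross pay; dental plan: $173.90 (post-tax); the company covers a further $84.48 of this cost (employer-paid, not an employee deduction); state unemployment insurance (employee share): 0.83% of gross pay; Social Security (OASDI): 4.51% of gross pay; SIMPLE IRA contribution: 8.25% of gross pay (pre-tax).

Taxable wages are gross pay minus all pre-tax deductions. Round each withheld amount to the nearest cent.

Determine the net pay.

SIMPLE IRA contribution: $1,986.78 × 0.0825 = $163.91
Taxable wages = $1,986.78 − $163.91 = $1,822.87
Federal tax withheld: $1,822.87 × 0.132 = $240.62
Local income tax: $1,822.87 × 0.024 = $43.75
State unemployment insurance (employee share): $1,986.78 × 0.0083 = $16.49
Medicare: $1,986.78 × 0.02 = $39.74
Social Security (OASDI): $1,986.78 × 0.0451 = $89.60
Health insurance premium: $35.58
Dental plan: $173.90
Union dues: $1,986.78 × 0.0303 = $60.20
(Employer's $84.48 toward dental plan is not withheld from the employee.)
Total deductions = $163.91 + $240.62 + $43.75 + $16.49 + $39.74 + $89.60 + $35.58 + $173.90 + $60.20 = $863.79
Net pay = $1,986.78 − $863.79 = $1,122.99

$1,122.99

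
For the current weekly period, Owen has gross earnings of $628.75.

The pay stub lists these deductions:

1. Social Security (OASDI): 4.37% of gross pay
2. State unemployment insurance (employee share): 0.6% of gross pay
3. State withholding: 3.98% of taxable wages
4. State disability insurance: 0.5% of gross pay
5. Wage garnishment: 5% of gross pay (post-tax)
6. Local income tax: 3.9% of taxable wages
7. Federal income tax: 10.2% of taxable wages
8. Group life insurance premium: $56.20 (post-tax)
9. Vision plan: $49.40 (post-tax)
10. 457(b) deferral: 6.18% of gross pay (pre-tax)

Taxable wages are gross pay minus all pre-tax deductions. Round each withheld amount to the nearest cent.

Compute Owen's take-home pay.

457(b) deferral: $628.75 × 0.0618 = $38.86
Taxable wages = $628.75 − $38.86 = $589.89
State withholding: $589.89 × 0.0398 = $23.48
Federal income tax: $589.89 × 0.102 = $60.17
Local income tax: $589.89 × 0.039 = $23.01
Social Security (OASDI): $628.75 × 0.0437 = $27.48
State disability insurance: $628.75 × 0.005 = $3.14
State unemployment insurance (employee share): $628.75 × 0.006 = $3.77
Group life insurance premium: $56.20
Vision plan: $49.40
Wage garnishment: $628.75 × 0.05 = $31.44
Total deductions = $38.86 + $23.48 + $60.17 + $23.01 + $27.48 + $3.14 + $3.77 + $56.20 + $49.40 + $31.44 = $316.95
Net pay = $628.75 − $316.95 = $311.80

$311.80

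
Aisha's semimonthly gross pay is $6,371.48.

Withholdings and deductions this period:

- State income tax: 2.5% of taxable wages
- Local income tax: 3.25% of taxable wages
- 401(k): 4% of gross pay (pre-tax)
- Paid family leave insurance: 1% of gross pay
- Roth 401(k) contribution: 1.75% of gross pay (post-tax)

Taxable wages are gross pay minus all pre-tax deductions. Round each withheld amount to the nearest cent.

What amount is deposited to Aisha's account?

$5,589.70

401(k): $6,371.48 × 0.04 = $254.86
Taxable wages = $6,371.48 − $254.86 = $6,116.62
State income tax: $6,116.62 × 0.025 = $152.92
Local income tax: $6,116.62 × 0.0325 = $198.79
Paid family leave insurance: $6,371.48 × 0.01 = $63.71
Roth 401(k) contribution: $6,371.48 × 0.0175 = $111.50
Total deductions = $254.86 + $152.92 + $198.79 + $63.71 + $111.50 = $781.78
Net pay = $6,371.48 − $781.78 = $5,589.70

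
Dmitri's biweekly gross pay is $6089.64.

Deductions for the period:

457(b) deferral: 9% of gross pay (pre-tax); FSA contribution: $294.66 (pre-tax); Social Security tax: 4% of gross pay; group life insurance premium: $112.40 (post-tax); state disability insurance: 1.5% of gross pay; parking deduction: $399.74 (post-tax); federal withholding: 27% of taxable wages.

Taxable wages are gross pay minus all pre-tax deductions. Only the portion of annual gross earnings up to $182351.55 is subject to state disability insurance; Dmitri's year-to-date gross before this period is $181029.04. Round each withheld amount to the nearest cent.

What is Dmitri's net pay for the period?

457(b) deferral: $6089.64 × 0.09 = $548.07
FSA contribution: $294.66
Pre-tax total = $548.07 + $294.66 = $842.73
Taxable wages = $6089.64 − $842.73 = $5246.91
Federal withholding: $5246.91 × 0.27 = $1416.67
Social Security tax: $6089.64 × 0.04 = $243.59
State disability insurance: only $182351.55 − $181029.04 = $1322.51 of this check is subject → $1322.51 × 0.015 = $19.84
Group life insurance premium: $112.40
Parking deduction: $399.74
Total deductions = $548.07 + $294.66 + $1416.67 + $243.59 + $19.84 + $112.40 + $399.74 = $3034.97
Net pay = $6089.64 − $3034.97 = $3054.67

$3054.67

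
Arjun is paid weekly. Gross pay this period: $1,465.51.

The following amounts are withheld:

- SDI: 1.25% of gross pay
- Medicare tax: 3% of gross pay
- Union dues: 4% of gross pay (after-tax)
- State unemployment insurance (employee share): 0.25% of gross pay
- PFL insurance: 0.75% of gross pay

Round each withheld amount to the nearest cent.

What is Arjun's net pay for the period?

$1,329.95

State unemployment insurance (employee share): $1,465.51 × 0.0025 = $3.66
PFL insurance: $1,465.51 × 0.0075 = $10.99
Medicare tax: $1,465.51 × 0.03 = $43.97
SDI: $1,465.51 × 0.0125 = $18.32
Union dues: $1,465.51 × 0.04 = $58.62
Total deductions = $3.66 + $10.99 + $43.97 + $18.32 + $58.62 = $135.56
Net pay = $1,465.51 − $135.56 = $1,329.95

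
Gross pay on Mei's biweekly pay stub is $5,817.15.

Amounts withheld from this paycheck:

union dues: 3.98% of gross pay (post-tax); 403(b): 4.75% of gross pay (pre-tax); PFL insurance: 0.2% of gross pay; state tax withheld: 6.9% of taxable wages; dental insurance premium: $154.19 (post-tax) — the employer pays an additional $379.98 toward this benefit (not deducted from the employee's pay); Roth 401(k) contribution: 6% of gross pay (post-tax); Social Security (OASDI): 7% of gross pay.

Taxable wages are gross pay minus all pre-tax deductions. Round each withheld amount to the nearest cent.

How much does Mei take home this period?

$4,004.95

403(b): $5,817.15 × 0.0475 = $276.31
Taxable wages = $5,817.15 − $276.31 = $5,540.84
State tax withheld: $5,540.84 × 0.069 = $382.32
Social Security (OASDI): $5,817.15 × 0.07 = $407.20
PFL insurance: $5,817.15 × 0.002 = $11.63
Roth 401(k) contribution: $5,817.15 × 0.06 = $349.03
Union dues: $5,817.15 × 0.0398 = $231.52
Dental insurance premium: $154.19
(Employer's $379.98 toward dental insurance premium is not withheld from the employee.)
Total deductions = $276.31 + $382.32 + $407.20 + $11.63 + $349.03 + $231.52 + $154.19 = $1,812.20
Net pay = $5,817.15 − $1,812.20 = $4,004.95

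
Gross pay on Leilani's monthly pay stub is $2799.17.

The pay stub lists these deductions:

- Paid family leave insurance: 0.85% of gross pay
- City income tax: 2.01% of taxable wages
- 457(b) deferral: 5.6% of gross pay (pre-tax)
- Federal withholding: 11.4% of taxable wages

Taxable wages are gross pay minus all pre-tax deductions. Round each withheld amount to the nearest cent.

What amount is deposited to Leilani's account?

457(b) deferral: $2799.17 × 0.056 = $156.75
Taxable wages = $2799.17 − $156.75 = $2642.42
City income tax: $2642.42 × 0.0201 = $53.11
Federal withholding: $2642.42 × 0.114 = $301.24
Paid family leave insurance: $2799.17 × 0.0085 = $23.79
Total deductions = $156.75 + $53.11 + $301.24 + $23.79 = $534.89
Net pay = $2799.17 − $534.89 = $2264.28

$2264.28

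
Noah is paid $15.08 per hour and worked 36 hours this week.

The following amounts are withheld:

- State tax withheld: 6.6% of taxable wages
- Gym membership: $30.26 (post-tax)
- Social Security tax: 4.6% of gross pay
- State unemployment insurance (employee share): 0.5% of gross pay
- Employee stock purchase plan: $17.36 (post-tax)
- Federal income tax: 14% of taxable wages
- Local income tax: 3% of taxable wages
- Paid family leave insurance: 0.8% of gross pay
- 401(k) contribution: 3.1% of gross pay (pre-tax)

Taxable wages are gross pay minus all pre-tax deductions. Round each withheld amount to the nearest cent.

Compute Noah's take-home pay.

$322.26

Gross pay: 36 × $15.08 = $542.88
401(k) contribution: $542.88 × 0.031 = $16.83
Taxable wages = $542.88 − $16.83 = $526.05
State tax withheld: $526.05 × 0.066 = $34.72
Local income tax: $526.05 × 0.03 = $15.78
Federal income tax: $526.05 × 0.14 = $73.65
State unemployment insurance (employee share): $542.88 × 0.005 = $2.71
Paid family leave insurance: $542.88 × 0.008 = $4.34
Social Security tax: $542.88 × 0.046 = $24.97
Gym membership: $30.26
Employee stock purchase plan: $17.36
Total deductions = $16.83 + $34.72 + $15.78 + $73.65 + $2.71 + $4.34 + $24.97 + $30.26 + $17.36 = $220.62
Net pay = $542.88 − $220.62 = $322.26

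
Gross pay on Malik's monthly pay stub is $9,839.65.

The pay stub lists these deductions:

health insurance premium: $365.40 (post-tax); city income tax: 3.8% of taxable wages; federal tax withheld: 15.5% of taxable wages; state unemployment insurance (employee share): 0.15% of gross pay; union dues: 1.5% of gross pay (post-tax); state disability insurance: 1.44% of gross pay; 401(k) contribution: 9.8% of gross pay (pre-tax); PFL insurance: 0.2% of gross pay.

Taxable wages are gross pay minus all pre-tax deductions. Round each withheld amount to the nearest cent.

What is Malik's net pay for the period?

401(k) contribution: $9,839.65 × 0.098 = $964.29
Taxable wages = $9,839.65 − $964.29 = $8,875.36
Federal tax withheld: $8,875.36 × 0.155 = $1,375.68
City income tax: $8,875.36 × 0.038 = $337.26
State disability insurance: $9,839.65 × 0.0144 = $141.69
State unemployment insurance (employee share): $9,839.65 × 0.0015 = $14.76
PFL insurance: $9,839.65 × 0.002 = $19.68
Union dues: $9,839.65 × 0.015 = $147.59
Health insurance premium: $365.40
Total deductions = $964.29 + $1,375.68 + $337.26 + $141.69 + $14.76 + $19.68 + $147.59 + $365.40 = $3,366.35
Net pay = $9,839.65 − $3,366.35 = $6,473.30

$6,473.30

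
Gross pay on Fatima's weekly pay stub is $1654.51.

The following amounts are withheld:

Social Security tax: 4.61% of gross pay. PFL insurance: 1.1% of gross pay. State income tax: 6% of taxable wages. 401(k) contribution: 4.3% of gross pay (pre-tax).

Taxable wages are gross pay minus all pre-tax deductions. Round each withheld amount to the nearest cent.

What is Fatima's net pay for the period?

$1393.90

401(k) contribution: $1654.51 × 0.043 = $71.14
Taxable wages = $1654.51 − $71.14 = $1583.37
State income tax: $1583.37 × 0.06 = $95.00
PFL insurance: $1654.51 × 0.011 = $18.20
Social Security tax: $1654.51 × 0.0461 = $76.27
Total deductions = $71.14 + $95.00 + $18.20 + $76.27 = $260.61
Net pay = $1654.51 − $260.61 = $1393.90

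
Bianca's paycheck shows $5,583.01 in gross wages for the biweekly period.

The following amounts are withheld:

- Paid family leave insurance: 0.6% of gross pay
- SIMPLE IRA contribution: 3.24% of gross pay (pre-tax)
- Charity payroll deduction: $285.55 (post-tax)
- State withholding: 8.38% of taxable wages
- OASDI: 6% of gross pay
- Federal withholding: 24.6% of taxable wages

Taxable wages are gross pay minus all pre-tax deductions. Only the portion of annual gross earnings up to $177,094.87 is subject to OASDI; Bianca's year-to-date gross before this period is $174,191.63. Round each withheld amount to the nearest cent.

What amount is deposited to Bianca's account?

SIMPLE IRA contribution: $5,583.01 × 0.0324 = $180.89
Taxable wages = $5,583.01 − $180.89 = $5,402.12
Federal withholding: $5,402.12 × 0.246 = $1,328.92
State withholding: $5,402.12 × 0.0838 = $452.70
Paid family leave insurance: $5,583.01 × 0.006 = $33.50
OASDI: only $177,094.87 − $174,191.63 = $2,903.24 of this check is subject → $2,903.24 × 0.06 = $174.19
Charity payroll deduction: $285.55
Total deductions = $180.89 + $1,328.92 + $452.70 + $33.50 + $174.19 + $285.55 = $2,455.75
Net pay = $5,583.01 − $2,455.75 = $3,127.26

$3,127.26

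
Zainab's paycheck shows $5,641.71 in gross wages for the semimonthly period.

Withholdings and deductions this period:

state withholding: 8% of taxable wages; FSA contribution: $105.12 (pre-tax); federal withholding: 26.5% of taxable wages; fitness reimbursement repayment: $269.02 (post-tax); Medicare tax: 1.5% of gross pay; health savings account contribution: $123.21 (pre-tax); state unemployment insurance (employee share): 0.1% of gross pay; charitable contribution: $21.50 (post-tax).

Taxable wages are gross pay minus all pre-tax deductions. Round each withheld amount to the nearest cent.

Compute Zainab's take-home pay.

Health savings account contribution: $123.21
FSA contribution: $105.12
Pre-tax total = $123.21 + $105.12 = $228.33
Taxable wages = $5,641.71 − $228.33 = $5,413.38
State withholding: $5,413.38 × 0.08 = $433.07
Federal withholding: $5,413.38 × 0.265 = $1,434.55
Medicare tax: $5,641.71 × 0.015 = $84.63
State unemployment insurance (employee share): $5,641.71 × 0.001 = $5.64
Charitable contribution: $21.50
Fitness reimbursement repayment: $269.02
Total deductions = $123.21 + $105.12 + $433.07 + $1,434.55 + $84.63 + $5.64 + $21.50 + $269.02 = $2,476.74
Net pay = $5,641.71 − $2,476.74 = $3,164.97

$3,164.97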